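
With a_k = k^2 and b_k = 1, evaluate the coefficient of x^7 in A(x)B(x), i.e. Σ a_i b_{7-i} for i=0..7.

Write out a_i and b_{7-i} for i = 0,…,7 and sum the products.
Σ = 0·1 + 1·1 + 4·1 + 9·1 + 16·1 + 25·1 + 36·1 + 49·1 = 140.

140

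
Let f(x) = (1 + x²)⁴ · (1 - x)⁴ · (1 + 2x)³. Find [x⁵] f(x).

(1 + x²)⁴ has coefficients 1,0,4,0,6,0 for degrees 0…5.
(1 - x)⁴ has coefficients 1,-4,6,-4,1,0 for degrees 0…5.
Finally multiplying by (1 + 2x)³, the product of all factors after the first has coefficients 1,2,-6,-8,17,6 for degrees 0…5.
[x⁵] = 1·6 + 4·(-8) + 6·2 = -14.

-14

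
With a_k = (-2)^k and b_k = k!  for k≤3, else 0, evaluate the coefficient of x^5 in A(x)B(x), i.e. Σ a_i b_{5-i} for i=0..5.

This is [x^5] in the product of the two ordinary generating functions.
Σ = 1·0 − 2·0 + 4·6 − 8·2 + 16·1 − 32·1 = -8.

-8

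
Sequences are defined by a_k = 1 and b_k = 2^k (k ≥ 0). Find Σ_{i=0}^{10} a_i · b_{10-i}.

The convolution is the x^10 coefficient of A(x)B(x).
Σ = 1·1024 + 1·512 + 1·256 + 1·128 + 1·64 + 1·32 + 1·16 + 1·8 + 1·4 + 1·2 + 1·1 = 2047.

2047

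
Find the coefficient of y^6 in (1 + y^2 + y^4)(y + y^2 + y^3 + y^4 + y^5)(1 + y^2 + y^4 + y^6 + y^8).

5

(1 + y^2 + y^4) has coefficients 1,0,1,0,1 for degrees 0…4.
(y + y^2 + y^3 + y^4 + y^5) has coefficients 0,1,1,1,1,1,0 for degrees 0…6.
Finally multiplying by (1 + y^2 + y^4 + y^6 + y^8), the product of all factors after the first has coefficients 0,1,1,2,2,3,2 for degrees 0…6.
[y^6] = 1·2 + 1·2 + 1·1 = 5.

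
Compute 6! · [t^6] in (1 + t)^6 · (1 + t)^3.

60480

The EGF product rule gives c_6 = Σ_{k_1+k_2=6} C(6; k_1,k_2) · ∏ g_i(k_i), where (1+t)^6 gives the falling factorial (6)_k; (1+t)^3 gives the falling factorial (3)_k.
g_1(k) for k = 0…6: 1, 6, 30, 120, 360, 720, 720.
g_2(k) for k = 0…6: 1, 3, 6, 6, 0, 0, 0.
c_6 = Σ_k C(6,k)·g_1(k)·g_2(6−k) = 20·120·6 + 15·360·6 + 6·720·3 + 1·720·1 = 14400 + 32400 + 12960 + 720 = 60480.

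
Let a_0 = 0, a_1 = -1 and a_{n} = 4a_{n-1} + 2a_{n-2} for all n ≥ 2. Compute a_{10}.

The ordinary generating function has denominator 1 - 4q - 2q^2.
Iterating the recurrence: a_0,…,a_{10} = 0, -1, -4, -18, -80, -356, -1584, -7048, -31360, -139536, -620864.

-620864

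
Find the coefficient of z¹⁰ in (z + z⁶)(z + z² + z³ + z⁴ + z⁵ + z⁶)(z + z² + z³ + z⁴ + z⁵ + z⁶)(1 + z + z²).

(z + z⁶) has coefficients 0,1,0,0,0,0,1 for degrees 0…6.
(z + z² + z³ + z⁴ + z⁵ + z⁶) has coefficients 0,1,1,1,1,1,1,0,0,0,0 for degrees 0…10.
Multiplying by (z + z² + z³ + z⁴ + z⁵ + z⁶) gives running coefficients 0,0,1,2,3,4,5,6,5,4,3 for degrees 0…10.
Finally multiplying by (1 + z + z²), the product of all factors after the first has coefficients 0,0,1,3,6,9,12,15,16,15,12 for degrees 0…10.
[z¹⁰] = 1·15 + 1·6 = 21.

21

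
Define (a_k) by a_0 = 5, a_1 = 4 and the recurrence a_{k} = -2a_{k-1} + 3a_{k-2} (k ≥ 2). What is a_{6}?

The ordinary generating function has denominator 1 + 2t - 3t^2.
Iterating the recurrence: a_0,…,a_{6} = 5, 4, 7, -2, 25, -56, 187.

187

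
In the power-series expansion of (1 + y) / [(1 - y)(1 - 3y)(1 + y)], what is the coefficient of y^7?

Partial fractions give a closed form: a_n = (-1/2)·1^n + (3/2)·3^n.
At n = 7: a_7 = 3280.

3280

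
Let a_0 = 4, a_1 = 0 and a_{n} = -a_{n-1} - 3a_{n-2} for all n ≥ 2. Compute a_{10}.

888

The ordinary generating function has denominator 1 + t + 3t^2.
Iterating the recurrence: a_0,…,a_{10} = 4, 0, -12, 12, 24, -60, -12, 192, -156, -420, 888.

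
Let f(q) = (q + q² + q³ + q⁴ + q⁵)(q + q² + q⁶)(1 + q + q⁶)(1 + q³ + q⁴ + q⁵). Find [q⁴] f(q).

4

(q + q² + q³ + q⁴ + q⁵) has coefficients 0,1,1,1,1 for degrees 0…4.
(q + q² + q⁶) has coefficients 0,1,1,0,0 for degrees 0…4.
Multiplying by (1 + q + q⁶) gives running coefficients 0,1,2,1,0 for degrees 0…4.
Finally multiplying by (1 + q³ + q⁴ + q⁵), the product of all factors after the first has coefficients 0,1,2,1,1 for degrees 0…4.
[q⁴] = 1·1 + 1·2 + 1·1 + 1·0 = 4.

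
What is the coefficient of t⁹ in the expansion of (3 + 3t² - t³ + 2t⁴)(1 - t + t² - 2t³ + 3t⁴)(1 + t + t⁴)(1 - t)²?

-35

(3 + 3t² - t³ + 2t⁴) has coefficients 3,0,3,-1,2 for degrees 0…4.
(1 - t + t² - 2t³ + 3t⁴) has coefficients 1,-1,1,-2,3,0,0,0,0,0 for degrees 0…9.
Multiplying by (1 + t + t⁴) gives running coefficients 1,0,0,-1,2,2,1,-2,3,0 for degrees 0…9.
Finally multiplying by (1 - t)², the product of all factors after the first has coefficients 1,-2,1,-1,4,-3,-1,-2,8,-8 for degrees 0…9.
[t⁹] = 3·(-8) + 3·(-2) − 1·(-1) + 2·(-3) = -35.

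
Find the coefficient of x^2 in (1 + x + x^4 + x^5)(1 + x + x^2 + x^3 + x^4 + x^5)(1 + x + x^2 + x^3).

5

(1 + x + x^4 + x^5) has coefficients 1,1,0 for degrees 0…2.
(1 + x + x^2 + x^3 + x^4 + x^5) has coefficients 1,1,1 for degrees 0…2.
Finally multiplying by (1 + x + x^2 + x^3), the product of all factors after the first has coefficients 1,2,3 for degrees 0…2.
[x^2] = 1·3 + 1·2 = 5.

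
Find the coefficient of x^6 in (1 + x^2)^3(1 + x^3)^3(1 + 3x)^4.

(1 + x^2)^3 has coefficients 1,0,3,0,3,0,1 for degrees 0…6.
(1 + x^3)^3 has coefficients 1,0,0,3,0,0,3 for degrees 0…6.
Finally multiplying by (1 + 3x)^4, the product of all factors after the first has coefficients 1,12,54,111,117,162,327 for degrees 0…6.
[x^6] = 1·327 + 3·117 + 3·54 + 1·1 = 841.

841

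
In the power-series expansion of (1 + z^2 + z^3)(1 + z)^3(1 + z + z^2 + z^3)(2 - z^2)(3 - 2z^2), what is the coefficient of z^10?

-3

(1 + z^2 + z^3) has coefficients 1,0,1,1 for degrees 0…3.
(1 + z)^3 has coefficients 1,3,3,1,0,0,0,0,0,0,0 for degrees 0…10.
Multiplying by (1 + z + z^2 + z^3) gives running coefficients 1,4,7,8,7,4,1,0,0,0,0 for degrees 0…10.
Multiplying by (2 - z^2) gives running coefficients 2,8,13,12,7,0,-5,-4,-1,0,0 for degrees 0…10.
Finally multiplying by (3 - 2z^2), the product of all factors after the first has coefficients 6,24,35,20,-5,-24,-29,-12,7,8,2 for degrees 0…10.
[z^10] = 1·2 + 1·7 + 1·(-12) = -3.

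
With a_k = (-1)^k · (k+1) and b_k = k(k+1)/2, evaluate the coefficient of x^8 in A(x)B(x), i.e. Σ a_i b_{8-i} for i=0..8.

Write out a_i and b_{8-i} for i = 0,…,8 and sum the products.
Σ = 1·36 − 2·28 + 3·21 − 4·15 + 5·10 − 6·6 + 7·3 − 8·1 + 9·0 = 10.

10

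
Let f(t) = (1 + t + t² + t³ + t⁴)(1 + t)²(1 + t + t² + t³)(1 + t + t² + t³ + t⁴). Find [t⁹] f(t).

(1 + t + t² + t³ + t⁴) has coefficients 1,1,1,1,1 for degrees 0…4.
(1 + t)² has coefficients 1,2,1,0,0,0,0,0,0,0 for degrees 0…9.
Multiplying by (1 + t + t² + t³) gives running coefficients 1,3,4,4,3,1,0,0,0,0 for degrees 0…9.
Finally multiplying by (1 + t + t² + t³ + t⁴), the product of all factors after the first has coefficients 1,4,8,12,15,15,12,8,4,1 for degrees 0…9.
[t⁹] = 1·1 + 1·4 + 1·8 + 1·12 + 1·15 = 40.

40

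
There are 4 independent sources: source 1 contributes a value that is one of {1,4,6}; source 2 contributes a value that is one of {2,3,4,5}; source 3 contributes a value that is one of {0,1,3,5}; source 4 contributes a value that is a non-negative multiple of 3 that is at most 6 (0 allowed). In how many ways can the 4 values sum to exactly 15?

The generating function for the choices is (y + y⁴ + y⁶)·(y² + y³ + y⁴ + y⁵)·(1 + y + y³ + y⁵)·(1 + y³ + y⁶); the count is [y¹⁵].
(y + y⁴ + y⁶) has coefficients 0,1,0,0,1,0,1 for degrees 0…6.
(y² + y³ + y⁴ + y⁵) has coefficients 0,0,1,1,1,1,0,0,0,0,0,0,0,0,0,0 for degrees 0…15.
Multiplying by (1 + y + y³ + y⁵) gives running coefficients 0,0,1,2,2,3,2,2,2,1,1,0,0,0,0,0 for degrees 0…15.
Finally multiplying by (1 + y³ + y⁶), the product of all factors after the first has coefficients 0,0,1,2,2,4,4,4,6,5,5,5,3,3,2,1 for degrees 0…15.
[y¹⁵] = 1·2 + 1·5 + 1·5 = 12.

12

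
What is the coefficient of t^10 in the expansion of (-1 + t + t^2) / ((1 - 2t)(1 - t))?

-513

The denominator gives the recurrence a_n = 3a_(n−1) − 2a_(n−2) for n ≥ 3; the numerator fixes a_0 = -1, a_1 = -2, a_2 = -3.
Iterating: -1, -2, -3, -5, -9, -17, -33, -65, -129, -257, -513, so a_10 = -513.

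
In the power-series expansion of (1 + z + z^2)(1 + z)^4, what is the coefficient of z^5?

5

(1 + z + z^2) has coefficients 1,1,1 for degrees 0…2.
(1 + z)^4 has coefficients 1,4,6,4,1,0 for degrees 0…5.
[z^5] = 1·0 + 1·1 + 1·4 = 5.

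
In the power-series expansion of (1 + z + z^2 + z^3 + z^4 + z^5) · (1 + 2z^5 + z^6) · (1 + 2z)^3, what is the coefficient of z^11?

(1 + z + z^2 + z^3 + z^4 + z^5) has coefficients 1,1,1,1,1,1 for degrees 0…5.
(1 + 2z^5 + z^6) has coefficients 1,0,0,0,0,2,1,0,0,0,0,0 for degrees 0…11.
Finally multiplying by (1 + 2z)^3, the product of all factors after the first has coefficients 1,6,12,8,0,2,13,30,28,8,0,0 for degrees 0…11.
[z^11] = 1·0 + 1·0 + 1·8 + 1·28 + 1·30 + 1·13 = 79.

79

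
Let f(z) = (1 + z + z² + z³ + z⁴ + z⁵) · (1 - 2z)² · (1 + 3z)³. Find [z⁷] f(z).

(1 + z + z² + z³ + z⁴ + z⁵) has coefficients 1,1,1,1,1,1 for degrees 0…5.
(1 - 2z)² has coefficients 1,-4,4,0,0,0,0,0 for degrees 0…7.
Finally multiplying by (1 + 3z)³, the product of all factors after the first has coefficients 1,5,-5,-45,0,108,0,0 for degrees 0…7.
[z⁷] = 1·0 + 1·0 + 1·108 + 1·0 + 1·(-45) + 1·(-5) = 58.

58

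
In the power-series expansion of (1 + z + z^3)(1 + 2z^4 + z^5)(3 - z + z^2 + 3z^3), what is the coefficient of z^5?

(1 + z + z^3) has coefficients 1,1,0,1 for degrees 0…3.
(1 + 2z^4 + z^5) has coefficients 1,0,0,0,2,1 for degrees 0…5.
Finally multiplying by (3 - z + z^2 + 3z^3), the product of all factors after the first has coefficients 3,-1,1,3,6,1 for degrees 0…5.
[z^5] = 1·1 + 1·6 + 1·1 = 8.

8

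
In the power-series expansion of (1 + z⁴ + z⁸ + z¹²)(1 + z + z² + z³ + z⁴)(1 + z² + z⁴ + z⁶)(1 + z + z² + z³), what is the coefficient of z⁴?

9

(1 + z⁴ + z⁸ + z¹²) has coefficients 1,0,0,0,1 for degrees 0…4.
(1 + z + z² + z³ + z⁴) has coefficients 1,1,1,1,1 for degrees 0…4.
Multiplying by (1 + z² + z⁴ + z⁶) gives running coefficients 1,1,2,2,3 for degrees 0…4.
Finally multiplying by (1 + z + z² + z³), the product of all factors after the first has coefficients 1,2,4,6,8 for degrees 0…4.
[z⁴] = 1·8 + 1·1 = 9.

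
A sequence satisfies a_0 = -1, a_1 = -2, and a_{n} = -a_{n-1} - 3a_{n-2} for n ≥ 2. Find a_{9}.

The ordinary generating function has denominator 1 + q + 3q^2.
Iterating the recurrence: a_0,…,a_{9} = -1, -2, 5, 1, -16, 13, 35, -74, -31, 253.

253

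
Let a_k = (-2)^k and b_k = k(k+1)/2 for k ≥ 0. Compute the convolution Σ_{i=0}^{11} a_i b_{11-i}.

328

This is [x^11] in the product of the two ordinary generating functions.
Σ = 1·66 − 2·55 + 4·45 − 8·36 + 16·28 − 32·21 + 64·15 − 128·10 + 256·6 − 512·3 + 1024·1 − 2048·0 = 328.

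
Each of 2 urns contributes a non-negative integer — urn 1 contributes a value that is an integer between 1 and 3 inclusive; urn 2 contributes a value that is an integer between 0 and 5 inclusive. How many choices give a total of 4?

The generating function for the choices is (z + z^2 + z^3)·(1 + z + z^2 + z^3 + z^4 + z^5); the count is [z^4].
(z + z^2 + z^3) has coefficients 0,1,1,1 for degrees 0…3.
(1 + z + z^2 + z^3 + z^4 + z^5) has coefficients 1,1,1,1,1 for degrees 0…4.
[z^4] = 1·1 + 1·1 + 1·1 = 3.

3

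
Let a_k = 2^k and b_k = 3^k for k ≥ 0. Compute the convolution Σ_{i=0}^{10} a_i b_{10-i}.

The convolution is the t^10 coefficient of A(t)B(t).
Σ = 1·59049 + 2·19683 + 4·6561 + 8·2187 + 16·729 + 32·243 + 64·81 + 128·27 + 256·9 + 512·3 + 1024·1 = 175099.

175099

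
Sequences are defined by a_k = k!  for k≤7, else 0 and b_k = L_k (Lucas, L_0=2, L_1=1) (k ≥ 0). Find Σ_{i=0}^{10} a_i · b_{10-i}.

27419

This is [x^10] in the product of the two ordinary generating functions.
Σ = 1·123 + 1·76 + 2·47 + 6·29 + 24·18 + 120·11 + 720·7 + 5040·4 + 0·3 + 0·1 + 0·2 = 27419.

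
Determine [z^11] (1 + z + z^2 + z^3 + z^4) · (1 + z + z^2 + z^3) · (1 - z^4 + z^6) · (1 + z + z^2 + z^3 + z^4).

3

(1 + z + z^2 + z^3 + z^4) has coefficients 1,1,1,1,1 for degrees 0…4.
(1 + z + z^2 + z^3) has coefficients 1,1,1,1,0,0,0,0,0,0,0,0 for degrees 0…11.
Multiplying by (1 - z^4 + z^6) gives running coefficients 1,1,1,1,-1,-1,0,0,1,1,0,0 for degrees 0…11.
Finally multiplying by (1 + z + z^2 + z^3 + z^4), the product of all factors after the first has coefficients 1,2,3,4,3,1,0,-1,-1,1,2,2 for degrees 0…11.
[z^11] = 1·2 + 1·2 + 1·1 + 1·(-1) + 1·(-1) = 3.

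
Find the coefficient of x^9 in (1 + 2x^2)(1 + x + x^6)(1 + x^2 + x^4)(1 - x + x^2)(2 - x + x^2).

-4

(1 + 2x^2) has coefficients 1,0,2 for degrees 0…2.
(1 + x + x^6) has coefficients 1,1,0,0,0,0,1,0,0,0 for degrees 0…9.
Multiplying by (1 + x^2 + x^4) gives running coefficients 1,1,1,1,1,1,1,0,1,0 for degrees 0…9.
Multiplying by (1 - x + x^2) gives running coefficients 1,0,1,1,1,1,1,0,2,-1 for degrees 0…9.
Finally multiplying by (2 - x + x^2), the product of all factors after the first has coefficients 2,-1,3,1,2,2,2,0,5,-4 for degrees 0…9.
[x^9] = 1·(-4) + 2·0 = -4.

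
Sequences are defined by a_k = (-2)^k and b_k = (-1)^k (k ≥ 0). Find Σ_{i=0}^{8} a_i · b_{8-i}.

511

The convolution is the t^8 coefficient of A(t)B(t).
Σ = 1·1 − 2·(-1) + 4·1 − 8·(-1) + 16·1 − 32·(-1) + 64·1 − 128·(-1) + 256·1 = 511.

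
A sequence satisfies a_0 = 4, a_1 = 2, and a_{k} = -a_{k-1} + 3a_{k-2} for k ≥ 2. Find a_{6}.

The ordinary generating function has denominator 1 + t - 3t^2.
Iterating the recurrence: a_0,…,a_{6} = 4, 2, 10, -4, 34, -46, 148.

148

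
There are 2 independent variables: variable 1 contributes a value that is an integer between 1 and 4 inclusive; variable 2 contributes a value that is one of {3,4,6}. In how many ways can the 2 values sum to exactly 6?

The generating function for the choices is (t + t² + t³ + t⁴)·(t³ + t⁴ + t⁶); the count is [t⁶].
(t + t² + t³ + t⁴) has coefficients 0,1,1,1,1 for degrees 0…4.
(t³ + t⁴ + t⁶) has coefficients 0,0,0,1,1,0,1 for degrees 0…6.
[t⁶] = 1·0 + 1·1 + 1·1 + 1·0 = 2.

2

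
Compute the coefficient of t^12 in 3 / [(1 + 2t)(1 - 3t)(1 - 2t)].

Partial fractions give a closed form: a_n = (3/5)·(-2)^n + (27/5)·3^n + (-3)·2^n.
At n = 12: a_12 = 2859951.

2859951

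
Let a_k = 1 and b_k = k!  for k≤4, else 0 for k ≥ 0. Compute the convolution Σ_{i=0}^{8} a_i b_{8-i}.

This is [x^8] in the product of the two ordinary generating functions.
Σ = 1·0 + 1·0 + 1·0 + 1·0 + 1·24 + 1·6 + 1·2 + 1·1 + 1·1 = 34.

34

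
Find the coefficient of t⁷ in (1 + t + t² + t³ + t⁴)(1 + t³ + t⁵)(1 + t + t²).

(1 + t + t² + t³ + t⁴) has coefficients 1,1,1,1,1 for degrees 0…4.
(1 + t³ + t⁵) has coefficients 1,0,0,1,0,1,0,0 for degrees 0…7.
Finally multiplying by (1 + t + t²), the product of all factors after the first has coefficients 1,1,1,1,1,2,1,1 for degrees 0…7.
[t⁷] = 1·1 + 1·1 + 1·2 + 1·1 + 1·1 = 6.

6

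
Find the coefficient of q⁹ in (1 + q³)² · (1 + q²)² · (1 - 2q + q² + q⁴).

(1 + q³)² has coefficients 1,0,0,2,0,0,1 for degrees 0…6.
(1 + q²)² has coefficients 1,0,2,0,1,0,0,0,0,0 for degrees 0…9.
Finally multiplying by (1 - 2q + q² + q⁴), the product of all factors after the first has coefficients 1,-2,3,-4,4,-2,3,0,1,0 for degrees 0…9.
[q⁹] = 1·0 + 2·3 + 1·(-4) = 2.

2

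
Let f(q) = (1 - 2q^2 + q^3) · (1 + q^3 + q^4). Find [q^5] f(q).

-2

(1 - 2q^2 + q^3) has coefficients 1,0,-2,1 for degrees 0…3.
(1 + q^3 + q^4) has coefficients 1,0,0,1,1,0 for degrees 0…5.
[q^5] = 1·0 − 2·1 + 1·0 = -2.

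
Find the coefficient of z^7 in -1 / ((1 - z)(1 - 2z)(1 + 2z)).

-85

The denominator gives the recurrence a_n = a_(n−1) + 4a_(n−2) − 4a_(n−3) for n ≥ 3; the numerator fixes a_0 = -1, a_1 = -1, a_2 = -5.
Iterating: -1, -1, -5, -5, -21, -21, -85, -85, so a_7 = -85.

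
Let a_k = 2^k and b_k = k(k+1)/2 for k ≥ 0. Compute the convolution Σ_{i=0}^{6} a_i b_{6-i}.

This is [x^6] in the product of the two ordinary generating functions.
Σ = 1·21 + 2·15 + 4·10 + 8·6 + 16·3 + 32·1 + 64·0 = 219.

219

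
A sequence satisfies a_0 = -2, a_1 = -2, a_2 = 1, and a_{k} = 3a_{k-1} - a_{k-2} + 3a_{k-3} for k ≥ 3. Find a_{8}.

The ordinary generating function has denominator 1 - 3y + y^2 - 3y^3.
Iterating the recurrence: a_0,…,a_{8} = -2, -2, 1, -1, -10, -26, -71, -217, -658.

-658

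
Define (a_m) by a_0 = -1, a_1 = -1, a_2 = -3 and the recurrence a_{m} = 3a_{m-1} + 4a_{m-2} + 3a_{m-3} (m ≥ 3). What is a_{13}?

The ordinary generating function has denominator 1 - 3q - 4q^2 - 3q^3.
Iterating the recurrence: a_0,…,a_{13} = -1, -1, -3, -16, -63, -262, -1086, -4495, -18615, -77083, -319194, -1321759, -5473302, -22664524.

-22664524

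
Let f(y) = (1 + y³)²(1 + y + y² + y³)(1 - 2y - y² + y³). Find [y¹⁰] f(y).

-2

(1 + y³)² has coefficients 1,0,0,2,0,0,1 for degrees 0…6.
(1 + y + y² + y³) has coefficients 1,1,1,1,0,0,0,0,0,0,0 for degrees 0…10.
Finally multiplying by (1 - 2y - y² + y³), the product of all factors after the first has coefficients 1,-1,-2,-1,-2,0,1,0,0,0,0 for degrees 0…10.
[y¹⁰] = 1·0 + 2·0 + 1·(-2) = -2.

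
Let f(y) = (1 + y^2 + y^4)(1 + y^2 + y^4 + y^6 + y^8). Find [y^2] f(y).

(1 + y^2 + y^4) has coefficients 1,0,1 for degrees 0…2.
(1 + y^2 + y^4 + y^6 + y^8) has coefficients 1,0,1 for degrees 0…2.
[y^2] = 1·1 + 1·1 = 2.

2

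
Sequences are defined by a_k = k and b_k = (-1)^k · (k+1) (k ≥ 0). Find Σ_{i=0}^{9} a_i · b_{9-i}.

5

This is [x^9] in the product of the two ordinary generating functions.
Σ = 0·(-10) + 1·9 + 2·(-8) + 3·7 + 4·(-6) + 5·5 + 6·(-4) + 7·3 + 8·(-2) + 9·1 = 5.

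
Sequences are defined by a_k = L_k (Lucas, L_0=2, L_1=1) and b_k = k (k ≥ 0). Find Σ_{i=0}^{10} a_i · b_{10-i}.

507

This is [x^10] in the product of the two ordinary generating functions.
Σ = 2·10 + 1·9 + 3·8 + 4·7 + 7·6 + 11·5 + 18·4 + 29·3 + 47·2 + 76·1 + 123·0 = 507.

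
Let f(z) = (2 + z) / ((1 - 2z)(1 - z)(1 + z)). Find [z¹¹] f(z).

6825

The denominator gives the recurrence a_n = 2a_(n−1) + a_(n−2) − 2a_(n−3) for n ≥ 3; the numerator fixes a_0 = 2, a_1 = 5, a_2 = 12.
Iterating: 2, 5, 12, 25, 52, 105, 212, 425, 852, 1705, 3412, 6825, so a_11 = 6825.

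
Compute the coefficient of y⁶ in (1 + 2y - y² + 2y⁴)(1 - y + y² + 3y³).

(1 + 2y - y² + 2y⁴) has coefficients 1,2,-1,0,2 for degrees 0…4.
(1 - y + y² + 3y³) has coefficients 1,-1,1,3,0,0,0 for degrees 0…6.
[y⁶] = 1·0 + 2·0 − 1·0 + 2·1 = 2.

2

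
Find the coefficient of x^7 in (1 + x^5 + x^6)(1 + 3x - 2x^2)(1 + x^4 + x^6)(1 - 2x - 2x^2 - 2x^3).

-12

(1 + x^5 + x^6) has coefficients 1,0,0,0,0,1,1 for degrees 0…6.
(1 + 3x - 2x^2) has coefficients 1,3,-2,0,0,0,0,0 for degrees 0…7.
Multiplying by (1 + x^4 + x^6) gives running coefficients 1,3,-2,0,1,3,-1,3 for degrees 0…7.
Finally multiplying by (1 - 2x - 2x^2 - 2x^3), the product of all factors after the first has coefficients 1,1,-10,-4,-1,5,-9,-3 for degrees 0…7.
[x^7] = 1·(-3) + 1·(-10) + 1·1 = -12.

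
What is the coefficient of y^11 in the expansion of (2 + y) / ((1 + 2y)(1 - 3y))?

The denominator gives the recurrence a_n = a_(n−1) + 6a_(n−2) for n ≥ 2; the numerator fixes a_0 = 2, a_1 = 3.
Iterating: 2, 3, 15, 33, 123, 321, 1059, 2985, 9339, 27249, 83283, 246777, so a_11 = 246777.

246777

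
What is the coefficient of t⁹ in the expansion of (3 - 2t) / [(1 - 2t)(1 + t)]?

681

Partial fractions give a closed form: a_n = (4/3)·2^n + (5/3)·(-1)^n.
At n = 9: a_9 = 681.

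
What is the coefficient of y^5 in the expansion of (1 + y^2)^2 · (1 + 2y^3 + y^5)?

5

(1 + y^2)^2 has coefficients 1,0,2,0,1 for degrees 0…4.
(1 + 2y^3 + y^5) has coefficients 1,0,0,2,0,1 for degrees 0…5.
[y^5] = 1·1 + 2·2 + 1·0 = 5.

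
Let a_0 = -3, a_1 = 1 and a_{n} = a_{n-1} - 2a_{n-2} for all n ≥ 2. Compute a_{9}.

-35

The ordinary generating function has denominator 1 - t + 2t^2.
Iterating the recurrence: a_0,…,a_{9} = -3, 1, 7, 5, -9, -19, -1, 37, 39, -35.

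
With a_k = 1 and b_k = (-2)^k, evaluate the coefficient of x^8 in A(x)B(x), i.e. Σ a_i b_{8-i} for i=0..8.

This is [x^8] in the product of the two ordinary generating functions.
Σ = 1·256 + 1·(-128) + 1·64 + 1·(-32) + 1·16 + 1·(-8) + 1·4 + 1·(-2) + 1·1 = 171.

171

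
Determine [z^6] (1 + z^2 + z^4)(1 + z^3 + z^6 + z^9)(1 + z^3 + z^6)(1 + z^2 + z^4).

5

(1 + z^2 + z^4) has coefficients 1,0,1,0,1 for degrees 0…4.
(1 + z^3 + z^6 + z^9) has coefficients 1,0,0,1,0,0,1 for degrees 0…6.
Multiplying by (1 + z^3 + z^6) gives running coefficients 1,0,0,2,0,0,3 for degrees 0…6.
Finally multiplying by (1 + z^2 + z^4), the product of all factors after the first has coefficients 1,0,1,2,1,2,3 for degrees 0…6.
[z^6] = 1·3 + 1·1 + 1·1 = 5.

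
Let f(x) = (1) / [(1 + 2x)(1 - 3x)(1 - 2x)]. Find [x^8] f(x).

11605

Partial fractions give a closed form: a_n = (1/5)·(-2)^n + (9/5)·3^n + (-1)·2^n.
At n = 8: a_8 = 11605.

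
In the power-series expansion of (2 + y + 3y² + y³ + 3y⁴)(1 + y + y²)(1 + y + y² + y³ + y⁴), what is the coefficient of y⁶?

(2 + y + 3y² + y³ + 3y⁴) has coefficients 2,1,3,1,3 for degrees 0…4.
(1 + y + y²) has coefficients 1,1,1,0,0,0,0 for degrees 0…6.
Finally multiplying by (1 + y + y² + y³ + y⁴), the product of all factors after the first has coefficients 1,2,3,3,3,2,1 for degrees 0…6.
[y⁶] = 2·1 + 1·2 + 3·3 + 1·3 + 3·3 = 25.

25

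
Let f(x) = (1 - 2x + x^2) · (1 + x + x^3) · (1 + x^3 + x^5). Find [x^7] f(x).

(1 - 2x + x^2) has coefficients 1,-2,1 for degrees 0…2.
(1 + x + x^3) has coefficients 1,1,0,1,0,0,0,0 for degrees 0…7.
Finally multiplying by (1 + x^3 + x^5), the product of all factors after the first has coefficients 1,1,0,2,1,1,2,0 for degrees 0…7.
[x^7] = 1·0 − 2·2 + 1·1 = -3.

-3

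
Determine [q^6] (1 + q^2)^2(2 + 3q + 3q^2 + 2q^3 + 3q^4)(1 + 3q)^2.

(1 + q^2)^2 has coefficients 1,0,2,0,1 for degrees 0…4.
(2 + 3q + 3q^2 + 2q^3 + 3q^4) has coefficients 2,3,3,2,3,0,0 for degrees 0…6.
Finally multiplying by (1 + 3q)^2, the product of all factors after the first has coefficients 2,15,39,47,42,36,27 for degrees 0…6.
[q^6] = 1·27 + 2·42 + 1·39 = 150.

150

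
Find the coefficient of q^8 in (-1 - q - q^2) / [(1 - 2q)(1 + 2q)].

-320

The denominator gives the recurrence a_n = 4a_(n−2) for n ≥ 3; the numerator fixes a_0 = -1, a_1 = -1, a_2 = -5.
Iterating: -1, -1, -5, -4, -20, -16, -80, -64, -320, so a_8 = -320.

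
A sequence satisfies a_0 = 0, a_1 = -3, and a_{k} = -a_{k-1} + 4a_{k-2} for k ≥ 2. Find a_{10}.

The ordinary generating function has denominator 1 + x - 4x^2.
Iterating the recurrence: a_0,…,a_{10} = 0, -3, 3, -15, 27, -87, 195, -543, 1323, -3495, 8787.

8787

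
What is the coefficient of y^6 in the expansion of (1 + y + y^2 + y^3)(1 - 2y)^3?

(1 + y + y^2 + y^3) has coefficients 1,1,1,1 for degrees 0…3.
(1 - 2y)^3 has coefficients 1,-6,12,-8,0,0,0 for degrees 0…6.
[y^6] = 1·0 + 1·0 + 1·0 + 1·(-8) = -8.

-8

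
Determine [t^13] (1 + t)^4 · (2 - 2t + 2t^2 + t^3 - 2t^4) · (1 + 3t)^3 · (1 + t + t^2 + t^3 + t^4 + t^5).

-785

(1 + t)^4 has coefficients 1,4,6,4,1 for degrees 0…4.
(2 - 2t + 2t^2 + t^3 - 2t^4) has coefficients 2,-2,2,1,-2,0,0,0,0,0,0,0,0,0 for degrees 0…13.
Multiplying by (1 + 3t)^3 gives running coefficients 2,16,38,19,7,63,-27,-54,0,0,0,0,0,0 for degrees 0…13.
Finally multiplying by (1 + t + t^2 + t^3 + t^4 + t^5), the product of all factors after the first has coefficients 2,18,56,75,82,145,116,46,8,-11,-18,-81,-54,0 for degrees 0…13.
[t^13] = 1·0 + 4·(-54) + 6·(-81) + 4·(-18) + 1·(-11) = -785.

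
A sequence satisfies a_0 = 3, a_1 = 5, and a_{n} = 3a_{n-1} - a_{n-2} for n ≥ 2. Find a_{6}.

555

The ordinary generating function has denominator 1 - 3t + t^2.
Iterating the recurrence: a_0,…,a_{6} = 3, 5, 12, 31, 81, 212, 555.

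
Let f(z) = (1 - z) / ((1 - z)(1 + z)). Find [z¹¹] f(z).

Partial fractions give a closed form: a_n = (1)·(-1)^n.
At n = 11: a_11 = -1.

-1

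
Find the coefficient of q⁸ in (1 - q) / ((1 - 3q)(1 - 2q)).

Partial fractions give a closed form: a_n = (2)·3^n + (-1)·2^n.
At n = 8: a_8 = 12866.

12866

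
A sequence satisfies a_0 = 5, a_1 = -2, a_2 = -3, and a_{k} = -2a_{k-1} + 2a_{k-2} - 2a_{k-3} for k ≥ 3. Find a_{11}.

-25016

The ordinary generating function has denominator 1 + 2x - 2x^2 + 2x^3.
Iterating the recurrence: a_0,…,a_{11} = 5, -2, -3, -8, 14, -38, 120, -344, 1004, -2936, 8568, -25016.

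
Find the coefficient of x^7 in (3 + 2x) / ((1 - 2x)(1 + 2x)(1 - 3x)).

The denominator gives the recurrence a_n = 3a_(n−1) + 4a_(n−2) − 12a_(n−3) for n ≥ 3; the numerator fixes a_0 = 3, a_1 = 11, a_2 = 45.
Iterating: 3, 11, 45, 143, 477, 1463, 4581, 13871, so a_7 = 13871.

13871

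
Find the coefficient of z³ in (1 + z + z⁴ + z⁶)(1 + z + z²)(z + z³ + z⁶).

3

(1 + z + z⁴ + z⁶) has coefficients 1,1,0,0 for degrees 0…3.
(1 + z + z²) has coefficients 1,1,1,0 for degrees 0…3.
Finally multiplying by (z + z³ + z⁶), the product of all factors after the first has coefficients 0,1,1,2 for degrees 0…3.
[z³] = 1·2 + 1·1 = 3.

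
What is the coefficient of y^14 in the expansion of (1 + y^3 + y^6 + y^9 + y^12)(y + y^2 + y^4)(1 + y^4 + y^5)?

(1 + y^3 + y^6 + y^9 + y^12) has coefficients 1,0,0,1,0,0,1,0,0,1,0,0,1 for degrees 0…12.
(y + y^2 + y^4) has coefficients 0,1,1,0,1,0,0,0,0,0,0,0,0,0,0 for degrees 0…14.
Finally multiplying by (1 + y^4 + y^5), the product of all factors after the first has coefficients 0,1,1,0,1,1,2,1,1,1,0,0,0,0,0 for degrees 0…14.
[y^14] = 1·0 + 1·0 + 1·1 + 1·1 + 1·1 = 3.

3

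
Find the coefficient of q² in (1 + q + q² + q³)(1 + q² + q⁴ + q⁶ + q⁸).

(1 + q + q² + q³) has coefficients 1,1,1 for degrees 0…2.
(1 + q² + q⁴ + q⁶ + q⁸) has coefficients 1,0,1 for degrees 0…2.
[q²] = 1·1 + 1·0 + 1·1 = 2.

2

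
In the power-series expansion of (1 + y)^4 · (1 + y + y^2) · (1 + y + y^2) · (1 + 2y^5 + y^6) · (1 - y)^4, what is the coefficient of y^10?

(1 + y)^4 has coefficients 1,4,6,4,1 for degrees 0…4.
(1 + y + y^2) has coefficients 1,1,1,0,0,0,0,0,0,0,0 for degrees 0…10.
Multiplying by (1 + y + y^2) gives running coefficients 1,2,3,2,1,0,0,0,0,0,0 for degrees 0…10.
Multiplying by (1 + 2y^5 + y^6) gives running coefficients 1,2,3,2,1,2,5,8,7,4,1 for degrees 0…10.
Finally multiplying by (1 - y)^4, the product of all factors after the first has coefficients 1,-2,1,-2,4,0,-2,-2,-2,6,0 for degrees 0…10.
[y^10] = 1·0 + 4·6 + 6·(-2) + 4·(-2) + 1·(-2) = 2.

2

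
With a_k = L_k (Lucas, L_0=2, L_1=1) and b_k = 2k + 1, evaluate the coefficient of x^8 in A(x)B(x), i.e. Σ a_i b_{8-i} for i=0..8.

The convolution is the t^8 coefficient of A(t)B(t).
Σ = 2·17 + 1·15 + 3·13 + 4·11 + 7·9 + 11·7 + 18·5 + 29·3 + 47·1 = 496.

496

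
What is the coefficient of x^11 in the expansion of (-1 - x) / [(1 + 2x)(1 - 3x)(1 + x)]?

-105469

Partial fractions give a closed form: a_n = (-2/5)·(-2)^n + (-3/5)·3^n.
At n = 11: a_11 = -105469.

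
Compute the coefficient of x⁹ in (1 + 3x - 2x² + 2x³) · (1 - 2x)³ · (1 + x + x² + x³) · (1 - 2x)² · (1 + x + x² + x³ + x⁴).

24

(1 + 3x - 2x² + 2x³) has coefficients 1,3,-2,2 for degrees 0…3.
(1 - 2x)³ has coefficients 1,-6,12,-8,0,0,0,0,0,0 for degrees 0…9.
Multiplying by (1 + x + x² + x³) gives running coefficients 1,-5,7,-1,-2,4,-8,0,0,0 for degrees 0…9.
Multiplying by (1 - 2x)² gives running coefficients 1,-9,31,-49,30,8,-32,48,-32,0 for degrees 0…9.
Finally multiplying by (1 + x + x² + x³ + x⁴), the product of all factors after the first has coefficients 1,-8,23,-26,4,11,-12,5,22,-8 for degrees 0…9.
[x⁹] = 1·(-8) + 3·22 − 2·5 + 2·(-12) = 24.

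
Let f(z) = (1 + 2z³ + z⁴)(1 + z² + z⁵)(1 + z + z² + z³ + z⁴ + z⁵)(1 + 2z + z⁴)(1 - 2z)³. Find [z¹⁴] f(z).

(1 + 2z³ + z⁴) has coefficients 1,0,0,2,1 for degrees 0…4.
(1 + z² + z⁵) has coefficients 1,0,1,0,0,1,0,0,0,0,0,0,0,0,0 for degrees 0…14.
Multiplying by (1 + z + z² + z³ + z⁴ + z⁵) gives running coefficients 1,1,2,2,2,3,2,2,1,1,1,0,0,0,0 for degrees 0…14.
Multiplying by (1 + 2z + z⁴) gives running coefficients 1,3,4,6,7,8,10,8,7,6,5,4,1,1,1 for degrees 0…14.
Finally multiplying by (1 - 2z)³, the product of all factors after the first has coefficients 1,-3,-2,10,-5,6,-2,-12,15,-20,-11,-10,-11,3,-25 for degrees 0…14.
[z¹⁴] = 1·(-25) + 2·(-10) + 1·(-11) = -56.

-56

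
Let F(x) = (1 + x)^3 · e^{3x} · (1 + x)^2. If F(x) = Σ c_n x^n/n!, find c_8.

The EGF product rule gives c_8 = Σ_{k_1+k_2+k_3=8} C(8; k_1,k_2,k_3) · ∏ g_i(k_i), where (1+x)^3 gives the falling factorial (3)_k; e^{3x} gives (3)^k; (1+x)^2 gives the falling factorial (2)_k.
g_1(k) for k = 0…8: 1, 3, 6, 6, 0, 0, 0, 0, 0.
g_2(k) for k = 0…8: 1, 3, 9, 27, 81, 243, 729, 2187, 6561.
g_3(k) for k = 0…8: 1, 2, 2, 0, 0, 0, 0, 0, 0.
First combine the last two factors: h(k) = Σ_j C(k,j)·g_2(j)·g_3(k−j) for k = 0…8: 1, 5, 23, 99, 405, 1593, 6075, 22599, 82377.
c_8 = Σ_k C(8,k)·g_1(k)·h(8−k) = 1·1·82377 + 8·3·22599 + 28·6·6075 + 56·6·1593 = 82377 + 542376 + 1020600 + 535248 = 2180601.

2180601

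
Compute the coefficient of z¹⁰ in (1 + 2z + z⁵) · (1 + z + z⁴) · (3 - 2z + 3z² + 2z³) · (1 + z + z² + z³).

(1 + 2z + z⁵) has coefficients 1,2,0,0,0,1 for degrees 0…5.
(1 + z + z⁴) has coefficients 1,1,0,0,1,0,0,0,0,0,0 for degrees 0…10.
Multiplying by (3 - 2z + 3z² + 2z³) gives running coefficients 3,1,1,5,5,-2,3,2,0,0,0 for degrees 0…10.
Finally multiplying by (1 + z + z² + z³), the product of all factors after the first has coefficients 3,4,5,10,12,9,11,8,3,5,2 for degrees 0…10.
[z¹⁰] = 1·2 + 2·5 + 1·9 = 21.

21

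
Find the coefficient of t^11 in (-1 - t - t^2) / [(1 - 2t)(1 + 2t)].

-1024

The denominator gives the recurrence a_n = 4a_(n−2) for n ≥ 3; the numerator fixes a_0 = -1, a_1 = -1, a_2 = -5.
Iterating: -1, -1, -5, -4, -20, -16, -80, -64, -320, -256, -1280, -1024, so a_11 = -1024.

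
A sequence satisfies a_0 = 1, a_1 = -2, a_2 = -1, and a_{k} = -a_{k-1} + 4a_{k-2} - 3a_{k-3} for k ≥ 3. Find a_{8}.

1014

The ordinary generating function has denominator 1 + y - 4y^2 + 3y^3.
Iterating the recurrence: a_0,…,a_{8} = 1, -2, -1, -10, 12, -49, 127, -359, 1014.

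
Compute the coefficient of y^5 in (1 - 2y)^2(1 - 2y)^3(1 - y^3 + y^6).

(1 - 2y)^2 has coefficients 1,-4,4 for degrees 0…2.
(1 - 2y)^3 has coefficients 1,-6,12,-8,0,0 for degrees 0…5.
Finally multiplying by (1 - y^3 + y^6), the product of all factors after the first has coefficients 1,-6,12,-9,6,-12 for degrees 0…5.
[y^5] = 1·(-12) − 4·6 + 4·(-9) = -72.

-72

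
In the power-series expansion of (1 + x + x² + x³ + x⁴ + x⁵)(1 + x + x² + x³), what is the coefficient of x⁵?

4

(1 + x + x² + x³ + x⁴ + x⁵) has coefficients 1,1,1,1,1,1 for degrees 0…5.
(1 + x + x² + x³) has coefficients 1,1,1,1,0,0 for degrees 0…5.
[x⁵] = 1·0 + 1·0 + 1·1 + 1·1 + 1·1 + 1·1 = 4.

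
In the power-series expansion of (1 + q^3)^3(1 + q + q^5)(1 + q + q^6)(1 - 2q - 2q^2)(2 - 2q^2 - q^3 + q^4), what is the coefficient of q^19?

-7

(1 + q^3)^3 has coefficients 1,0,0,3,0,0,3,0,0,1 for degrees 0…9.
(1 + q + q^5) has coefficients 1,1,0,0,0,1,0,0,0,0,0,0,0,0,0,0,0,0,0,0 for degrees 0…19.
Multiplying by (1 + q + q^6) gives running coefficients 1,2,1,0,0,1,2,1,0,0,0,1,0,0,0,0,0,0,0,0 for degrees 0…19.
Multiplying by (1 - 2q - 2q^2) gives running coefficients 1,0,-5,-6,-2,1,0,-5,-6,-2,0,1,-2,-2,0,0,0,0,0,0 for degrees 0…19.
Finally multiplying by (2 - 2q^2 - q^3 + q^4), the product of all factors after the first has coefficients 2,0,-12,-13,7,19,5,-16,-15,7,17,7,-8,-8,3,7,0,-2,0,0 for degrees 0…19.
[q^19] = 1·0 + 3·0 + 3·(-8) + 1·17 = -7.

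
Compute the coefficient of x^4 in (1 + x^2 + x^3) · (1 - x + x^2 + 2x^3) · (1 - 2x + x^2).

(1 + x^2 + x^3) has coefficients 1,0,1,1 for degrees 0…3.
(1 - x + x^2 + 2x^3) has coefficients 1,-1,1,2,0 for degrees 0…4.
Finally multiplying by (1 - 2x + x^2), the product of all factors after the first has coefficients 1,-3,4,-1,-3 for degrees 0…4.
[x^4] = 1·(-3) + 1·4 + 1·(-3) = -2.

-2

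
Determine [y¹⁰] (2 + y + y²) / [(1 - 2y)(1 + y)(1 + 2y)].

Partial fractions give a closed form: a_n = (11/12)·2^n + (-2/3)·(-1)^n + (7/4)·(-2)^n.
At n = 10: a_10 = 2730.

2730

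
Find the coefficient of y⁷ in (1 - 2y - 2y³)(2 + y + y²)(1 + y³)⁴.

(1 - 2y - 2y³) has coefficients 1,-2,0,-2 for degrees 0…3.
(2 + y + y²) has coefficients 2,1,1,0,0,0,0,0 for degrees 0…7.
Finally multiplying by (1 + y³)⁴, the product of all factors after the first has coefficients 2,1,1,8,4,4,12,6 for degrees 0…7.
[y⁷] = 1·6 − 2·12 − 2·4 = -26.

-26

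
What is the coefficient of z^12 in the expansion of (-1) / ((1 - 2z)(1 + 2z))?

-4096

The denominator gives the recurrence a_n = 4a_(n−2) for n ≥ 2; the numerator fixes a_0 = -1, a_1 = 0.
Iterating: -1, 0, -4, 0, -16, 0, -64, 0, -256, 0, -1024, 0, -4096, so a_12 = -4096.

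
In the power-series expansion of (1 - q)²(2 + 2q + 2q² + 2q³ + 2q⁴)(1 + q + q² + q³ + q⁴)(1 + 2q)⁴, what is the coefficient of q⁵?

-4

(1 - q)² has coefficients 1,-2,1 for degrees 0…2.
(2 + 2q + 2q² + 2q³ + 2q⁴) has coefficients 2,2,2,2,2,0 for degrees 0…5.
Multiplying by (1 + q + q² + q³ + q⁴) gives running coefficients 2,4,6,8,10,8 for degrees 0…5.
Finally multiplying by (1 + 2q)⁴, the product of all factors after the first has coefficients 2,20,86,216,378,536 for degrees 0…5.
[q⁵] = 1·536 − 2·378 + 1·216 = -4.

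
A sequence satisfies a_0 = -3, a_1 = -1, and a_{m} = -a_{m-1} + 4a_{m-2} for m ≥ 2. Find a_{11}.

27559

The ordinary generating function has denominator 1 + t - 4t^2.
Iterating the recurrence: a_0,…,a_{11} = -3, -1, -11, 7, -51, 79, -283, 599, -1731, 4127, -11051, 27559.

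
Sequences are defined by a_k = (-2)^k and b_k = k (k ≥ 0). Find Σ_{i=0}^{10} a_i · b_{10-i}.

-224

This is [x^10] in the product of the two ordinary generating functions.
Σ = 1·10 − 2·9 + 4·8 − 8·7 + 16·6 − 32·5 + 64·4 − 128·3 + 256·2 − 512·1 + 1024·0 = -224.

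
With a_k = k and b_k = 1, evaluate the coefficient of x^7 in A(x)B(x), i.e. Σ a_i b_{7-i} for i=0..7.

Write out a_i and b_{7-i} for i = 0,…,7 and sum the products.
Σ = 0·1 + 1·1 + 2·1 + 3·1 + 4·1 + 5·1 + 6·1 + 7·1 = 28.

28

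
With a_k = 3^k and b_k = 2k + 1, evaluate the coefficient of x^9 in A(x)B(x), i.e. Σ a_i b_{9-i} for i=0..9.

59038

The convolution is the t^9 coefficient of A(t)B(t).
Σ = 1·19 + 3·17 + 9·15 + 27·13 + 81·11 + 243·9 + 729·7 + 2187·5 + 6561·3 + 19683·1 = 59038.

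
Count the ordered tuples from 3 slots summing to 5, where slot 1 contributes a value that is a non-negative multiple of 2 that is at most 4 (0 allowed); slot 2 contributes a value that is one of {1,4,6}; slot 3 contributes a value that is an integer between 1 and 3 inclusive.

2

The generating function for the choices is (1 + y² + y⁴)·(y + y⁴ + y⁶)·(y + y² + y³); the count is [y⁵].
(1 + y² + y⁴) has coefficients 1,0,1,0,1 for degrees 0…4.
(y + y⁴ + y⁶) has coefficients 0,1,0,0,1,0 for degrees 0…5.
Finally multiplying by (y + y² + y³), the product of all factors after the first has coefficients 0,0,1,1,1,1 for degrees 0…5.
[y⁵] = 1·1 + 1·1 + 1·0 = 2.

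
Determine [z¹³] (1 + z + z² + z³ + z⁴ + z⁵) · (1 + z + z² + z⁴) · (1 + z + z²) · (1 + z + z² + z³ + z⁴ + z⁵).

13

(1 + z + z² + z³ + z⁴ + z⁵) has coefficients 1,1,1,1,1,1 for degrees 0…5.
(1 + z + z² + z⁴) has coefficients 1,1,1,0,1,0,0,0,0,0,0,0,0,0 for degrees 0…13.
Multiplying by (1 + z + z²) gives running coefficients 1,2,3,2,2,1,1,0,0,0,0,0,0,0 for degrees 0…13.
Finally multiplying by (1 + z + z² + z³ + z⁴ + z⁵), the product of all factors after the first has coefficients 1,3,6,8,10,11,11,9,6,4,2,1,0,0 for degrees 0…13.
[z¹³] = 1·0 + 1·0 + 1·1 + 1·2 + 1·4 + 1·6 = 13.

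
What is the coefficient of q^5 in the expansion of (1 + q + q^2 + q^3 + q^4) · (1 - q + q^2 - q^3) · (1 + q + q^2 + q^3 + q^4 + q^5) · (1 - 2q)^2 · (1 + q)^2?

3

(1 + q + q^2 + q^3 + q^4) has coefficients 1,1,1,1,1 for degrees 0…4.
(1 - q + q^2 - q^3) has coefficients 1,-1,1,-1,0,0 for degrees 0…5.
Multiplying by (1 + q + q^2 + q^3 + q^4 + q^5) gives running coefficients 1,0,1,0,0,0 for degrees 0…5.
Multiplying by (1 - 2q)^2 gives running coefficients 1,-4,5,-4,4,0 for degrees 0…5.
Finally multiplying by (1 + q)^2, the product of all factors after the first has coefficients 1,-2,-2,2,1,4 for degrees 0…5.
[q^5] = 1·4 + 1·1 + 1·2 + 1·(-2) + 1·(-2) = 3.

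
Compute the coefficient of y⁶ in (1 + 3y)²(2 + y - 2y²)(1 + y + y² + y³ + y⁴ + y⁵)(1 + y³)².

84

(1 + 3y)² has coefficients 1,6,9 for degrees 0…2.
(2 + y - 2y²) has coefficients 2,1,-2,0,0,0,0 for degrees 0…6.
Multiplying by (1 + y + y² + y³ + y⁴ + y⁵) gives running coefficients 2,3,1,1,1,1,-1 for degrees 0…6.
Finally multiplying by (1 + y³)², the product of all factors after the first has coefficients 2,3,1,5,7,3,3 for degrees 0…6.
[y⁶] = 1·3 + 6·3 + 9·7 = 84.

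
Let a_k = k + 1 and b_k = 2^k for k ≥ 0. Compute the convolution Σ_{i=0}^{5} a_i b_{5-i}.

120

Write out a_i and b_{5-i} for i = 0,…,5 and sum the products.
Σ = 1·32 + 2·16 + 3·8 + 4·4 + 5·2 + 6·1 = 120.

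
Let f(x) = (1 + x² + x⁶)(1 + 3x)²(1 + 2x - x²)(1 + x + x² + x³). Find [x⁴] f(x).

(1 + x² + x⁶) has coefficients 1,0,1,0,0 for degrees 0…4.
(1 + 3x)² has coefficients 1,6,9,0,0 for degrees 0…4.
Multiplying by (1 + 2x - x²) gives running coefficients 1,8,20,12,-9 for degrees 0…4.
Finally multiplying by (1 + x + x² + x³), the product of all factors after the first has coefficients 1,9,29,41,31 for degrees 0…4.
[x⁴] = 1·31 + 1·29 = 60.

60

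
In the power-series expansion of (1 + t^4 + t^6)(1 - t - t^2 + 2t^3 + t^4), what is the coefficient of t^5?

(1 + t^4 + t^6) has coefficients 1,0,0,0,1,0 for degrees 0…5.
(1 - t - t^2 + 2t^3 + t^4) has coefficients 1,-1,-1,2,1,0 for degrees 0…5.
[t^5] = 1·0 + 1·(-1) = -1.

-1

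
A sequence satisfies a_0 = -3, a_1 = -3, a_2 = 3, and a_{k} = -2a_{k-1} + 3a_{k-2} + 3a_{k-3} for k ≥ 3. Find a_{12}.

The ordinary generating function has denominator 1 + 2z - 3z^2 - 3z^3.
Iterating the recurrence: a_0,…,a_{12} = -3, -3, 3, -24, 48, -159, 390, -1113, 2919, -8007, 21432, -58128, 156531.

156531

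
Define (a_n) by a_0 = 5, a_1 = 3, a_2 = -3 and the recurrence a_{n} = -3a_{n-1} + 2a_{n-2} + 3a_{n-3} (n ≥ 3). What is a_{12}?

The ordinary generating function has denominator 1 + 3z - 2z^2 - 3z^3.
Iterating the recurrence: a_0,…,a_{12} = 5, 3, -3, 30, -87, 312, -1020, 3423, -11373, 37905, -126192, 420267, -1399470.

-1399470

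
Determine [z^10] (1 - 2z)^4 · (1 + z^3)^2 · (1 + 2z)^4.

96

(1 - 2z)^4 has coefficients 1,-8,24,-32,16 for degrees 0…4.
(1 + z^3)^2 has coefficients 1,0,0,2,0,0,1,0,0,0,0 for degrees 0…10.
Finally multiplying by (1 + 2z)^4, the product of all factors after the first has coefficients 1,8,24,34,32,48,65,40,24,32,16 for degrees 0…10.
[z^10] = 1·16 − 8·32 + 24·24 − 32·40 + 16·65 = 96.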